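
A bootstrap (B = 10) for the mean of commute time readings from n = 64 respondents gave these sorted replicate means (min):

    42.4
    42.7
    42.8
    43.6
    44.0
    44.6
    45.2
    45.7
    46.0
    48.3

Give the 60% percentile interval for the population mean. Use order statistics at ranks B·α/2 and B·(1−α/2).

α = 0.40; lower rank = 10 × 0.200 = 2; upper rank = 10 × 0.800 = 8.
The 2nd smallest replicate is 42.7; the 8th is 45.7.

(42.7, 45.7)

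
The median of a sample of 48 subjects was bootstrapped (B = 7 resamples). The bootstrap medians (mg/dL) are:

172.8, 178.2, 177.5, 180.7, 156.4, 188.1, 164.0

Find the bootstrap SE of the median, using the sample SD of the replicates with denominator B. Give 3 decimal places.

SE* = 9.891

Bootstrap SE is the standard deviation of the 7 replicate medians.
Mean of replicates: (172.8 + 178.2 + 177.5 + 180.7 + 156.4 + 188.1 + 164.0) / 7 = 1217.7000 / 7 = 173.9571
Sum of squared deviations: (−1.1571)² + (+4.2429)² + (+3.5429)² + (+6.7429)² + (−17.5571)² + (+14.1429)² + (−9.9571)² = 684.7771
Variance = 684.7771 / 7 = 97.8253
SE* = √97.8253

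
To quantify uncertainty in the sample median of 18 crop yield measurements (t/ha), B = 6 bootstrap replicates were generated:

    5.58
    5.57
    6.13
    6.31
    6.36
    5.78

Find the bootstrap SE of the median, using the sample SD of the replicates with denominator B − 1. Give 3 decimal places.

SE* = 0.358

Bootstrap SE is the standard deviation of the 6 replicate medians.
Mean of replicates: (5.58 + 5.57 + 6.13 + 6.31 + 6.36 + 5.78) / 6 = 35.7300 / 6 = 5.9550
Sum of squared deviations: (−0.3750)² + (−0.3850)² + (+0.1750)² + (+0.3550)² + (+0.4050)² + (−0.1750)² = 0.6401
Variance = 0.6401 / 5 = 0.1280
SE* = √0.1280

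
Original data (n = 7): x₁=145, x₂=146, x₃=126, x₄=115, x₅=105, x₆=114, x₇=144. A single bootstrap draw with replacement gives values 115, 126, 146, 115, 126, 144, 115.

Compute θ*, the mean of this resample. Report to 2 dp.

Mean = (115 + 126 + 146 + 115 + 126 + 144 + 115) / 7 = 887.0 / 7 = 126.71

θ* = 126.71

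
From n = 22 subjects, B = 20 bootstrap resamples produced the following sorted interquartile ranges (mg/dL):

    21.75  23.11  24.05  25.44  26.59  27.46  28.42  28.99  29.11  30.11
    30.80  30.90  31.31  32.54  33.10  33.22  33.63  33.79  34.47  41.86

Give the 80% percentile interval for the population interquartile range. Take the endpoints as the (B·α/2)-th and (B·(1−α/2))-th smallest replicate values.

(23.11, 33.79)

α = 0.20; lower rank = 20 × 0.100 = 2; upper rank = 20 × 0.900 = 18.
The 2nd smallest replicate is 23.11; the 18th is 33.79.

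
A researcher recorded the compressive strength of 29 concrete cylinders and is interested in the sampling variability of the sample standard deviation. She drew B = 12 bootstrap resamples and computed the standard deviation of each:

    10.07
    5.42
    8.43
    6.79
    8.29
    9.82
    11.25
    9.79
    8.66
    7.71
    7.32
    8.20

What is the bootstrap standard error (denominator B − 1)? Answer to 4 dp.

Bootstrap SE is the standard deviation of the 12 replicate standard deviations.
Mean of replicates: (10.07 + 5.42 + 8.43 + 6.79 + 8.29 + 9.82 + 11.25 + 9.79 + 8.66 + 7.71 + 7.32 + 8.20) / 12 = 101.75000 / 12 = 8.47917
Sum of squared deviations: (+1.59083)² + (−3.05917)² + (−0.04917)² + (−1.68917)² + (−0.18917)² + (+1.34083)² + (+2.77083)² + (+1.31083)² + (+0.18083)² + (−0.76917)² + (−1.15917)² + (−0.27917)² = 28.02029
Variance = 28.02029 / 11 = 2.54730
SE* = √2.54730

SE* = 1.5960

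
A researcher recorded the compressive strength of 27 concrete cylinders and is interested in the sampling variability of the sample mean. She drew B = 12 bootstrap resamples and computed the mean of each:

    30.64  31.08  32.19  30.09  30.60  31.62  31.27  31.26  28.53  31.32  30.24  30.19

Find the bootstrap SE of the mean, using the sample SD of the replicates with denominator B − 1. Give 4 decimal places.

SE* = 0.9423

Bootstrap SE is the standard deviation of the 12 replicate means.
Mean of replicates: (30.64 + 31.08 + 32.19 + 30.09 + 30.60 + 31.62 + 31.27 + 31.26 + 28.53 + 31.32 + 30.24 + 30.19) / 12 = 369.03000 / 12 = 30.75250
Sum of squared deviations: (−0.11250)² + (+0.32750)² + (+1.43750)² + (−0.66250)² + (−0.15250)² + (+0.86750)² + (+0.51750)² + (+0.50750)² + (−2.22250)² + (+0.56750)² + (−0.51250)² + (−0.56250)² = 9.76702
Variance = 9.76702 / 11 = 0.88791
SE* = √0.88791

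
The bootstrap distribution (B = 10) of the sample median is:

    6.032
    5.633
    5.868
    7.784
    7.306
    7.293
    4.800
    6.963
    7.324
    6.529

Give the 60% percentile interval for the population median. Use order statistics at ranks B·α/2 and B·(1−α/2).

(5.633, 7.306)

Sorted replicates: 4.800, 5.633, 5.868, 6.032, 6.529, 6.963, 7.293, 7.306, 7.324, 7.784
α = 0.40; lower rank = 10 × 0.200 = 2; upper rank = 10 × 0.800 = 8.
The 2nd smallest replicate is 5.633; the 8th is 7.306.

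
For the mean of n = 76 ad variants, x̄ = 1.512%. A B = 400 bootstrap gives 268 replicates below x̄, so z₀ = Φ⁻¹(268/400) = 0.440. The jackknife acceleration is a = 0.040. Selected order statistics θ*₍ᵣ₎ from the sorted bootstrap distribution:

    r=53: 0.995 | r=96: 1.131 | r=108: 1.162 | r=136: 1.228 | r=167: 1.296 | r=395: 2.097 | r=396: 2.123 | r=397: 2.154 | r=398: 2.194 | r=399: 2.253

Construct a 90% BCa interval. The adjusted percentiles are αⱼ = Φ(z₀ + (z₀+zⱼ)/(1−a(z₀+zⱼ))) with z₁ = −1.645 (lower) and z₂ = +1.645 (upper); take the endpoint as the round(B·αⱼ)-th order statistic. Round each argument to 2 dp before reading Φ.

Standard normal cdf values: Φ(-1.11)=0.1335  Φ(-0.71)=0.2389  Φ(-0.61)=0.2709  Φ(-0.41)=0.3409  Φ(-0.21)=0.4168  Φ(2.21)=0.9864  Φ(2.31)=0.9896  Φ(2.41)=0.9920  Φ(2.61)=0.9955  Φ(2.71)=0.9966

Lower: z₀ + z₁ = 0.440 + (-1.645) = -1.205; 1 − a(z₀+z₁) = 1 − (0.040)(-1.205) = 1.0482; argument = 0.440 + (-1.205)/1.0482 = -0.7096 → -0.71.
α₁ = Φ(-0.71) = 0.2389; rank = round(400 × 0.2389) = 96; θ*₍96₎ = 1.131.
Upper: z₀ + z₂ = 2.085; 1 − a(z₀+z₂) = 0.9166; argument = 2.7147 → 2.71; α₂ = 0.9966; rank = 399; θ*₍399₎ = 2.253.

(1.131, 2.253)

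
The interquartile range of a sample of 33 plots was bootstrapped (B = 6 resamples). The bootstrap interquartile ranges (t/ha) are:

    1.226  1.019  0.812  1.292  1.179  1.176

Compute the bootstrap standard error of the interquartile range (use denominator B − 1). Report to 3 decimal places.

Bootstrap SE is the standard deviation of the 6 replicate interquartile ranges.
Mean of replicates: (1.226 + 1.019 + 0.812 + 1.292 + 1.179 + 1.176) / 6 = 6.7040 / 6 = 1.1173
Sum of squared deviations: (+0.1087)² + (−0.0983)² + (−0.3053)² + (+0.1747)² + (+0.0617)² + (+0.0587)² = 0.1525
Variance = 0.1525 / 5 = 0.0305
SE* = √0.0305

SE* = 0.175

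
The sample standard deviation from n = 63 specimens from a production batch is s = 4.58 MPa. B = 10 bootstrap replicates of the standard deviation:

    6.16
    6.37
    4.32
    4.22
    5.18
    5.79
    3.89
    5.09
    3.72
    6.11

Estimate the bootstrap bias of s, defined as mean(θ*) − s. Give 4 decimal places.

mean(θ*) = (6.16 + 6.37 + 4.32 + 4.22 + 5.18 + 5.79 + 3.89 + 5.09 + 3.72 + 6.11) / 10 = 5.08500
bias = 5.08500 − 4.58

bias = +0.5050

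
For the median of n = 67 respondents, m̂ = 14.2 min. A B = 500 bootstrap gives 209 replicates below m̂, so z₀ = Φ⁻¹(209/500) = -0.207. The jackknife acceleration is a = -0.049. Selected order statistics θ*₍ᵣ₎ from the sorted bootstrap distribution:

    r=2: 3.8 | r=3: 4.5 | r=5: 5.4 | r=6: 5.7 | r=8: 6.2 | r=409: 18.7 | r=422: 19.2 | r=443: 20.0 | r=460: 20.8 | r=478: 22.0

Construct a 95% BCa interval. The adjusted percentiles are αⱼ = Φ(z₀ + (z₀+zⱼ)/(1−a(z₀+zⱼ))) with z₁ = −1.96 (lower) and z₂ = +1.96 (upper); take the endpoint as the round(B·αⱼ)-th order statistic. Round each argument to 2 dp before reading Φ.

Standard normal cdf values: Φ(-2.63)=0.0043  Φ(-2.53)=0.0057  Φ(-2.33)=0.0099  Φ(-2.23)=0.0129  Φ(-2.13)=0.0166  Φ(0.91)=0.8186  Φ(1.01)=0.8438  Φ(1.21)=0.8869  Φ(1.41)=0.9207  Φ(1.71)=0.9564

(3.8, 20.8)

Lower: z₀ + z₁ = -0.207 + (-1.960) = -2.167; 1 − a(z₀+z₁) = 1 − (-0.049)(-2.167) = 0.8938; argument = -0.207 + (-2.167)/0.8938 = -2.6314 → -2.63.
α₁ = Φ(-2.63) = 0.0043; rank = round(500 × 0.0043) = 2; θ*₍2₎ = 3.8.
Upper: z₀ + z₂ = 1.753; 1 − a(z₀+z₂) = 1.0859; argument = 1.4073 → 1.41; α₂ = 0.9207; rank = 460; θ*₍460₎ = 20.8.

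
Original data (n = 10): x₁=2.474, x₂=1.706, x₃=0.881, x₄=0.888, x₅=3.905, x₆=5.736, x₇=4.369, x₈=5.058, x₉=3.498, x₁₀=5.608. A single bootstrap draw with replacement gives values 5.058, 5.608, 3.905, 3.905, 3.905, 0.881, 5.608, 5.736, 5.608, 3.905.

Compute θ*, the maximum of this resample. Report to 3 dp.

θ* = 5.736

Maximum = 5.736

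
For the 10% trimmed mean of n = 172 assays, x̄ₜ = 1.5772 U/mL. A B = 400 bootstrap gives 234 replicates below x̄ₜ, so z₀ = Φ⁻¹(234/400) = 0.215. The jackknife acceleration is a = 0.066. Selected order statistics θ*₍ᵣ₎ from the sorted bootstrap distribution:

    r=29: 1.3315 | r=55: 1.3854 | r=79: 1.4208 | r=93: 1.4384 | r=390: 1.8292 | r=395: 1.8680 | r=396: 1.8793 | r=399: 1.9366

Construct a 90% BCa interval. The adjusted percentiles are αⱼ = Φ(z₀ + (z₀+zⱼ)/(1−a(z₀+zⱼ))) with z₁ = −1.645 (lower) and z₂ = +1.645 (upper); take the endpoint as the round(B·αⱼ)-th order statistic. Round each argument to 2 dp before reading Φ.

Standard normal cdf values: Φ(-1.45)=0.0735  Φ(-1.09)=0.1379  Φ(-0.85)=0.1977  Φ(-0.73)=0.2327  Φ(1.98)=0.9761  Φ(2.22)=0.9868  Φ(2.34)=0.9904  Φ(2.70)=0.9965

(1.3854, 1.8793)

Lower: z₀ + z₁ = 0.215 + (-1.645) = -1.430; 1 − a(z₀+z₁) = 1 − (0.066)(-1.430) = 1.0944; argument = 0.215 + (-1.430)/1.0944 = -1.0917 → -1.09.
α₁ = Φ(-1.09) = 0.1379; rank = round(400 × 0.1379) = 55; θ*₍55₎ = 1.3854.
Upper: z₀ + z₂ = 1.860; 1 − a(z₀+z₂) = 0.8772; argument = 2.3353 → 2.34; α₂ = 0.9904; rank = 396; θ*₍396₎ = 1.8793.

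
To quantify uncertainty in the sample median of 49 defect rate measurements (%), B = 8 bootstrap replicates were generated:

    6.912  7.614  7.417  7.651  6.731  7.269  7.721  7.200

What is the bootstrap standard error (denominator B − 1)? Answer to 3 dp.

Bootstrap SE is the standard deviation of the 8 replicate medians.
Mean of replicates: (6.912 + 7.614 + 7.417 + 7.651 + 6.731 + 7.269 + 7.721 + 7.200) / 8 = 58.5150 / 8 = 7.3144
Sum of squared deviations: (−0.4024)² + (+0.2996)² + (+0.1026)² + (+0.3366)² + (−0.5834)² + (−0.0454)² + (+0.4066)² + (−0.1144)² = 0.8963
Variance = 0.8963 / 7 = 0.1280
SE* = √0.1280

SE* = 0.358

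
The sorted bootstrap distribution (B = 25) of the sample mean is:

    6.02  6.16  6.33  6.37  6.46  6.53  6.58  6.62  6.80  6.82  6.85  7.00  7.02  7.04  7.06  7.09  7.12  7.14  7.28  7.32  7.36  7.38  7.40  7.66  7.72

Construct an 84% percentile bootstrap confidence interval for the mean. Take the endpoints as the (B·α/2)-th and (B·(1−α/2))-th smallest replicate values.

(6.16, 7.40)

α = 0.16; lower rank = 25 × 0.080 = 2; upper rank = 25 × 0.920 = 23.
The 2nd smallest replicate is 6.16; the 23rd is 7.40.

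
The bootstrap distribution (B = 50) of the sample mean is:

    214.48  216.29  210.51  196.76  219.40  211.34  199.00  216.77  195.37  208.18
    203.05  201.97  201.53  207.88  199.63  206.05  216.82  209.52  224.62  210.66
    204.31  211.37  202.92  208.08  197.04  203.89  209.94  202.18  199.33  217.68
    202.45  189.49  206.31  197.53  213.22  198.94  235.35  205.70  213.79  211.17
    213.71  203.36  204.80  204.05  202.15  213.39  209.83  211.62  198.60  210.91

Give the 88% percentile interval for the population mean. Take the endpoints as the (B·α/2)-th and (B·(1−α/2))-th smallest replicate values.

(196.76, 217.68)

Sorted replicates: 189.49, 195.37, 196.76, 197.04, 197.53, 198.60, 198.94, 199.00, 199.33, 199.63, 201.53, 201.97, 202.15, 202.18, 202.45, 202.92, 203.05, 203.36, 203.89, 204.05, 204.31, 204.80, 205.70, 206.05, 206.31, 207.88, 208.08, 208.18, 209.52, 209.83, 209.94, 210.51, 210.66, 210.91, 211.17, 211.34, 211.37, 211.62, 213.22, 213.39, 213.71, 213.79, 214.48, 216.29, 216.77, 216.82, 217.68, 219.40, 224.62, 235.35
α = 0.12; lower rank = 50 × 0.060 = 3; upper rank = 50 × 0.940 = 47.
The 3rd smallest replicate is 196.76; the 47th is 217.68.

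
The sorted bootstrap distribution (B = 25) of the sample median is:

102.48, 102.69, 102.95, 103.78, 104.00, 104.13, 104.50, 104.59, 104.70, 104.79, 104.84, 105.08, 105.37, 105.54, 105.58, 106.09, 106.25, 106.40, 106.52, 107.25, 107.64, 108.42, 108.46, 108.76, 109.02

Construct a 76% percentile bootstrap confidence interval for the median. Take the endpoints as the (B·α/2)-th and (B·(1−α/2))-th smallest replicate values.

α = 0.24; lower rank = 25 × 0.120 = 3; upper rank = 25 × 0.880 = 22.
The 3rd smallest replicate is 102.95; the 22nd is 108.42.

(102.95, 108.42)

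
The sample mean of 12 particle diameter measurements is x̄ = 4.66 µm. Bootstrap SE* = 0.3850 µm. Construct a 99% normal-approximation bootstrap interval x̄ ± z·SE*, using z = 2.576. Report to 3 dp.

(3.668, 5.652)

Margin = 2.576 × 0.3850 = 0.9918
Interval: 4.66 ± 0.9918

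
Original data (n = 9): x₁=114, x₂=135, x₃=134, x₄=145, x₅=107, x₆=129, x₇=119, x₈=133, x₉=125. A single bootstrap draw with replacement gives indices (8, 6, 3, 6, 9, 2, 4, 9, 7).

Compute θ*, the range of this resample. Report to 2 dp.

θ* = 26.00

Resample values: 133, 129, 134, 129, 125, 135, 145, 125, 119.
Range = 145 − 119 = 26.00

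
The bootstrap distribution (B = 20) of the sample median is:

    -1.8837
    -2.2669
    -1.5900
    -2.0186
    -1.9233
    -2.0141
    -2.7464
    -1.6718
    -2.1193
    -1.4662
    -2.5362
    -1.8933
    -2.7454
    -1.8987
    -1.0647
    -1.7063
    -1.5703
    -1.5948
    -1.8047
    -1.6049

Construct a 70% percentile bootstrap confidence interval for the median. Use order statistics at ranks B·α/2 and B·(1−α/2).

(-2.5362, -1.5900)

Sorted replicates: -2.7464, -2.7454, -2.5362, -2.2669, -2.1193, -2.0186, -2.0141, -1.9233, -1.8987, -1.8933, -1.8837, -1.8047, -1.7063, -1.6718, -1.6049, -1.5948, -1.5900, -1.5703, -1.4662, -1.0647
α = 0.30; lower rank = 20 × 0.150 = 3; upper rank = 20 × 0.850 = 17.
The 3rd smallest replicate is -2.5362; the 17th is -1.5900.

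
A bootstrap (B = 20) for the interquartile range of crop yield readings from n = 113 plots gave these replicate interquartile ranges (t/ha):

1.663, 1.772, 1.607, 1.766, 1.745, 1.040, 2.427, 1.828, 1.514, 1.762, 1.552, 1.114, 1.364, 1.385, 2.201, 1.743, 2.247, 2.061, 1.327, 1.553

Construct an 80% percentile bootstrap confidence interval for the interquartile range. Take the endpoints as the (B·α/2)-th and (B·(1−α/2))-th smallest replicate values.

(1.114, 2.201)

Sorted replicates: 1.040, 1.114, 1.327, 1.364, 1.385, 1.514, 1.552, 1.553, 1.607, 1.663, 1.743, 1.745, 1.762, 1.766, 1.772, 1.828, 2.061, 2.201, 2.247, 2.427
α = 0.20; lower rank = 20 × 0.100 = 2; upper rank = 20 × 0.900 = 18.
The 2nd smallest replicate is 1.114; the 18th is 2.201.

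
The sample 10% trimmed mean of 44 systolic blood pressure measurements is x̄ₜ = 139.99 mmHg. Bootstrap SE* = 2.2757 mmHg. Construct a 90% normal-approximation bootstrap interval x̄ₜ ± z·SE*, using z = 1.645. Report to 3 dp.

Margin = 1.645 × 2.2757 = 3.7435
Interval: 139.99 ± 3.7435

(136.246, 143.734)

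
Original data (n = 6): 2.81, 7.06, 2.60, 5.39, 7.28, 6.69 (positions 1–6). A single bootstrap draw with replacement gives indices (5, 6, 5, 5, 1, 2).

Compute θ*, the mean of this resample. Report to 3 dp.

Resample values: 7.28, 6.69, 7.28, 7.28, 2.81, 7.06.
Mean = (7.28 + 6.69 + 7.28 + 7.28 + 2.81 + 7.06) / 6 = 38.400 / 6 = 6.400

θ* = 6.400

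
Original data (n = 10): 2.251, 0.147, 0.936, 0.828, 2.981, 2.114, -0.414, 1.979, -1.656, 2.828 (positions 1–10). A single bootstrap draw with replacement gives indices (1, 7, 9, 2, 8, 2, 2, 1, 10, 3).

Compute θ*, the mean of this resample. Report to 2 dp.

θ* = 0.86

Resample values: 2.251, -0.414, -1.656, 0.147, 1.979, 0.147, 0.147, 2.251, 2.828, 0.936.
Mean = (2.251 + (-0.414) + (-1.656) + 0.147 + 1.979 + 0.147 + 0.147 + 2.251 + 2.828 + 0.936) / 10 = 8.6160 / 10 = 0.86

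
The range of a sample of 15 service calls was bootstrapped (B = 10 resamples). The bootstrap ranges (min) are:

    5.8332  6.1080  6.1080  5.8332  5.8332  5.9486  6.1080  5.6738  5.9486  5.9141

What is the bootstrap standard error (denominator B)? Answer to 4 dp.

SE* = 0.1377

Bootstrap SE is the standard deviation of the 10 replicate ranges.
Mean of replicates: (5.8332 + 6.1080 + 6.1080 + 5.8332 + 5.8332 + 5.9486 + 6.1080 + 5.6738 + 5.9486 + 5.9141) / 10 = 59.30870 / 10 = 5.93087
Sum of squared deviations: (−0.09767)² + (+0.17713)² + (+0.17713)² + (−0.09767)² + (−0.09767)² + (+0.01773)² + (+0.17713)² + (−0.25707)² + (+0.01773)² + (−0.01677)² = 0.18974
Variance = 0.18974 / 10 = 0.01897
SE* = √0.01897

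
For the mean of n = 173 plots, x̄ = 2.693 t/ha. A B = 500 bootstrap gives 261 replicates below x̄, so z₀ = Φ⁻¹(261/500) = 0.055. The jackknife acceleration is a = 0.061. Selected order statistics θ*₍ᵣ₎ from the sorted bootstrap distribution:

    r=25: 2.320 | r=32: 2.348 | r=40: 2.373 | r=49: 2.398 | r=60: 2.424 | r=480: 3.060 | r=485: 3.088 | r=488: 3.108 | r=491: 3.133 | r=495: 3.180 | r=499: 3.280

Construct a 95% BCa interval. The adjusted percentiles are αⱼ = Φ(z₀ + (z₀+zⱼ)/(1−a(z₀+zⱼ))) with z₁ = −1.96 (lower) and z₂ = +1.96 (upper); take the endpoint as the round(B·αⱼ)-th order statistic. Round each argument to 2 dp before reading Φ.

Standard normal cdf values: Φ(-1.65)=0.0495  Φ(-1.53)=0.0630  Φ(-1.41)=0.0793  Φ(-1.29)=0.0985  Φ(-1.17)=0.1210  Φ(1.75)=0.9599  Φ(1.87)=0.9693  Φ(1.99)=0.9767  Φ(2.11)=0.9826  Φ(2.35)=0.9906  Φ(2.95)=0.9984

(2.320, 3.180)

Lower: z₀ + z₁ = 0.055 + (-1.960) = -1.905; 1 − a(z₀+z₁) = 1 − (0.061)(-1.905) = 1.1162; argument = 0.055 + (-1.905)/1.1162 = -1.6517 → -1.65.
α₁ = Φ(-1.65) = 0.0495; rank = round(500 × 0.0495) = 25; θ*₍25₎ = 2.320.
Upper: z₀ + z₂ = 2.015; 1 − a(z₀+z₂) = 0.8771; argument = 2.3524 → 2.35; α₂ = 0.9906; rank = 495; θ*₍495₎ = 3.180.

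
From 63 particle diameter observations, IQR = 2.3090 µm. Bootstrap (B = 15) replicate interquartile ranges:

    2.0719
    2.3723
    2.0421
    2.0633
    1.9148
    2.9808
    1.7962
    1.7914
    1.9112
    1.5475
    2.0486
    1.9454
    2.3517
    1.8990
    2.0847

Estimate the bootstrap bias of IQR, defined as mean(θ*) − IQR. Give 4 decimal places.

bias = −0.2543

mean(θ*) = (2.0719 + 2.3723 + 2.0421 + 2.0633 + 1.9148 + 2.9808 + 1.7962 + 1.7914 + 1.9112 + 1.5475 + 2.0486 + 1.9454 + 2.3517 + 1.8990 + 2.0847) / 15 = 2.05473
bias = 2.05473 − 2.3090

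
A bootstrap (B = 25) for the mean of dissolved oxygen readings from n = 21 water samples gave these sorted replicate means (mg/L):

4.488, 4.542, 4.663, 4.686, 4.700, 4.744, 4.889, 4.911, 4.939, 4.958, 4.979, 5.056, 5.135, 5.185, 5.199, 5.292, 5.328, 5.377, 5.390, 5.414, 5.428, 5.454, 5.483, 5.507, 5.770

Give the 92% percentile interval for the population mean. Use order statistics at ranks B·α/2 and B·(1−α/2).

α = 0.08; lower rank = 25 × 0.040 = 1; upper rank = 25 × 0.960 = 24.
The 1st smallest replicate is 4.488; the 24th is 5.507.

(4.488, 5.507)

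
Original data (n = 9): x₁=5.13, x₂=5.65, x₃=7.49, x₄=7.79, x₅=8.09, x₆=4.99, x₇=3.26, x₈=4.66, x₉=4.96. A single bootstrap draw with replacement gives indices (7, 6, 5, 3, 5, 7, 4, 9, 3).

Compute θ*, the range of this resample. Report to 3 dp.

θ* = 4.830

Resample values: 3.26, 4.99, 8.09, 7.49, 8.09, 3.26, 7.79, 4.96, 7.49.
Range = 8.09 − 3.26 = 4.830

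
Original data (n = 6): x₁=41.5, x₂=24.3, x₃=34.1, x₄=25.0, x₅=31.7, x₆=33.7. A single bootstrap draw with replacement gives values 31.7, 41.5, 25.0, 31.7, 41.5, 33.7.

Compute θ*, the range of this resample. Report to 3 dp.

θ* = 16.500

Range = 41.5 − 25.0 = 16.500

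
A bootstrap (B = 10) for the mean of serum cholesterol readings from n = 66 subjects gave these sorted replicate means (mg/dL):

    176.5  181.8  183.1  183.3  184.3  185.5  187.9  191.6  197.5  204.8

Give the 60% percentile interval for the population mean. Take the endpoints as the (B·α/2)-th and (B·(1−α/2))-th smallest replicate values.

α = 0.40; lower rank = 10 × 0.200 = 2; upper rank = 10 × 0.800 = 8.
The 2nd smallest replicate is 181.8; the 8th is 191.6.

(181.8, 191.6)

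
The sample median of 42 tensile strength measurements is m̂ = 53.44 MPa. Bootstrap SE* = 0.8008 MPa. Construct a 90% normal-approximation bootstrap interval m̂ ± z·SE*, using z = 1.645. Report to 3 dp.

(52.123, 54.757)

Margin = 1.645 × 0.8008 = 1.3173
Interval: 53.44 ± 1.3173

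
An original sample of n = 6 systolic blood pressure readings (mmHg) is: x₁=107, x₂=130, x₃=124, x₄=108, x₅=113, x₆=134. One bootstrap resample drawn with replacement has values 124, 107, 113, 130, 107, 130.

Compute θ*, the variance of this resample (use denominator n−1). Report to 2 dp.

Mean = 118.5000; sum of squared deviations = 589.5000
s² = 589.5000 / 5 = 117.9000

θ* = 117.90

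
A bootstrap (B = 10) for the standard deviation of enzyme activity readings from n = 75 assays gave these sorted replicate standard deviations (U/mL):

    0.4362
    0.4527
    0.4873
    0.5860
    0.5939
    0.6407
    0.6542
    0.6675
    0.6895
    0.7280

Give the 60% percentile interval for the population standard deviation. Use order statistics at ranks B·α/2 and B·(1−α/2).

(0.4527, 0.6675)

α = 0.40; lower rank = 10 × 0.200 = 2; upper rank = 10 × 0.800 = 8.
The 2nd smallest replicate is 0.4527; the 8th is 0.6675.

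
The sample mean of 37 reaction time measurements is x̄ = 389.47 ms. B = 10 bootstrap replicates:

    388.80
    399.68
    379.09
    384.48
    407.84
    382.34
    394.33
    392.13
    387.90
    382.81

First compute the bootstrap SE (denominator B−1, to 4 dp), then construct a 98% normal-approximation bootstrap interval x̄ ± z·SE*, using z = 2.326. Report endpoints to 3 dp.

Mean of replicates = 389.9400; sum of squared deviations = 700.9380; SE* = √(700.9380/9) = 8.8251
Margin = 2.326 × 8.8251 = 20.5272
Interval: 389.47 ± 20.5272

(368.943, 409.997)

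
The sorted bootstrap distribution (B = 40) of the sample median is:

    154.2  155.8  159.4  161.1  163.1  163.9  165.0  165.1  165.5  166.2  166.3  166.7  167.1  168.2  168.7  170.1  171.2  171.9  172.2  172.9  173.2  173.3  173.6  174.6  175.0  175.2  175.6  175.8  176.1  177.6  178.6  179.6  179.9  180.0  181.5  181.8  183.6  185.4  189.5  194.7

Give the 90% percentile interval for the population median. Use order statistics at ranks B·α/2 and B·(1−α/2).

(155.8, 185.4)

α = 0.10; lower rank = 40 × 0.050 = 2; upper rank = 40 × 0.950 = 38.
The 2nd smallest replicate is 155.8; the 38th is 185.4.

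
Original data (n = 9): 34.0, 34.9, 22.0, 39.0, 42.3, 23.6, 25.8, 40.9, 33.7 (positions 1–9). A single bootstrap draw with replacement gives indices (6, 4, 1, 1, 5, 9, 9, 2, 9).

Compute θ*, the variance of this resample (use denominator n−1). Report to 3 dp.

θ* = 25.274

Resample values: 23.6, 39.0, 34.0, 34.0, 42.3, 33.7, 33.7, 34.9, 33.7.
Mean = 34.3222; sum of squared deviations = 202.1956
s² = 202.1956 / 8 = 25.2744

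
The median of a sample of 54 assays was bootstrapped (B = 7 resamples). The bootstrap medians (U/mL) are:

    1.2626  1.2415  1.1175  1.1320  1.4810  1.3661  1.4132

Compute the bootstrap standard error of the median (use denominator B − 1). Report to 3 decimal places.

SE* = 0.139

Bootstrap SE is the standard deviation of the 7 replicate medians.
Mean of replicates: (1.2626 + 1.2415 + 1.1175 + 1.1320 + 1.4810 + 1.3661 + 1.4132) / 7 = 9.01390 / 7 = 1.28770
Sum of squared deviations: (−0.02510)² + (−0.04620)² + (−0.17020)² + (−0.15570)² + (+0.19330)² + (+0.07840)² + (+0.12550)² = 0.11524
Variance = 0.11524 / 6 = 0.01921
SE* = √0.01921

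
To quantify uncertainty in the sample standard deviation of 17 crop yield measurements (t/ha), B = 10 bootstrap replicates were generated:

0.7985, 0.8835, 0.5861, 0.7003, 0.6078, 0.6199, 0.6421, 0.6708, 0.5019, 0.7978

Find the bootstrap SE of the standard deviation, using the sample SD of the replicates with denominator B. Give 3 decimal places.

Bootstrap SE is the standard deviation of the 10 replicate standard deviations.
Mean of replicates: (0.7985 + 0.8835 + 0.5861 + 0.7003 + 0.6078 + 0.6199 + 0.6421 + 0.6708 + 0.5019 + 0.7978) / 10 = 6.80870 / 10 = 0.68087
Sum of squared deviations: (+0.11763)² + (+0.20263)² + (−0.09477)² + (+0.01943)² + (−0.07307)² + (−0.06097)² + (−0.03877)² + (−0.01007)² + (−0.17897)² + (+0.11693)² = 0.12062
Variance = 0.12062 / 10 = 0.01206
SE* = √0.01206

SE* = 0.110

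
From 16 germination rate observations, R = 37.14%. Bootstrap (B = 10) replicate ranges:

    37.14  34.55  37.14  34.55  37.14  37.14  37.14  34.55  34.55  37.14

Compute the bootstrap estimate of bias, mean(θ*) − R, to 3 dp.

mean(θ*) = (37.14 + 34.55 + 37.14 + 34.55 + 37.14 + 37.14 + 37.14 + 34.55 + 34.55 + 37.14) / 10 = 36.1040
bias = 36.1040 − 37.14

bias = −1.036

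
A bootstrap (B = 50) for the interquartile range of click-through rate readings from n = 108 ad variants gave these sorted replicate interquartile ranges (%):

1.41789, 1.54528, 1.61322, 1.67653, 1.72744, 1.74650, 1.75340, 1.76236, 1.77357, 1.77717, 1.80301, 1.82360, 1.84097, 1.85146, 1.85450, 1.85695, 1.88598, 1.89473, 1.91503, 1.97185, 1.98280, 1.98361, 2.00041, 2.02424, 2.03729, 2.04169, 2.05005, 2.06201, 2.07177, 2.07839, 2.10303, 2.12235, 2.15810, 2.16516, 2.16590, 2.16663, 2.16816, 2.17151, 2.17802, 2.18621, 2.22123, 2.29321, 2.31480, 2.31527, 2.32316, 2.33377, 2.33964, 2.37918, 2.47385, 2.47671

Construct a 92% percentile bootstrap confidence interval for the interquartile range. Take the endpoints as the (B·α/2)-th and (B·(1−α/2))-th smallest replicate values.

α = 0.08; lower rank = 50 × 0.040 = 2; upper rank = 50 × 0.960 = 48.
The 2nd smallest replicate is 1.54528; the 48th is 2.37918.

(1.54528, 2.37918)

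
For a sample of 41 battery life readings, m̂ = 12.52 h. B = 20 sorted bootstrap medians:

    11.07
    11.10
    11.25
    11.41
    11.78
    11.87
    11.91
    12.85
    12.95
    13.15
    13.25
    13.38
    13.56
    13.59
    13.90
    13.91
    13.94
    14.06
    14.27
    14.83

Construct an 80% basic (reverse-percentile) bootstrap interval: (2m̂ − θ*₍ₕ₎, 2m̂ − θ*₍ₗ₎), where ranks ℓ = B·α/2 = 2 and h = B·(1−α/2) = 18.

(10.98, 13.94)

Percentile endpoints at ranks 2 and 18: θ*₍2₎ = 11.10, θ*₍18₎ = 14.06.
Basic interval reflects these around m̂:
  lower = 2 × 12.52 − 14.06 = 10.98
  upper = 2 × 12.52 − 11.10 = 13.94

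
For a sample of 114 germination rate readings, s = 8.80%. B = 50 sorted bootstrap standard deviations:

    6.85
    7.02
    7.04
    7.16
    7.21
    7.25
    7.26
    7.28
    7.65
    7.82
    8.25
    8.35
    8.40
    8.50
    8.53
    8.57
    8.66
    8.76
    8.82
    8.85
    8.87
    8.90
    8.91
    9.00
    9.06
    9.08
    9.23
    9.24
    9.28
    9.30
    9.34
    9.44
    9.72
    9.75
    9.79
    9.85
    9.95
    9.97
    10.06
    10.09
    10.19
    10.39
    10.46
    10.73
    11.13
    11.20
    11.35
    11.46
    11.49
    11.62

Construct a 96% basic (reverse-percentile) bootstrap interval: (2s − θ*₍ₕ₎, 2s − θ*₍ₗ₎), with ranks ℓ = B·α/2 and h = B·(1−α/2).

(6.11, 10.75)

Percentile endpoints at ranks 1 and 49: θ*₍1₎ = 6.85, θ*₍49₎ = 11.49.
Basic interval reflects these around s:
  lower = 2 × 8.80 − 11.49 = 6.11
  upper = 2 × 8.80 − 6.85 = 10.75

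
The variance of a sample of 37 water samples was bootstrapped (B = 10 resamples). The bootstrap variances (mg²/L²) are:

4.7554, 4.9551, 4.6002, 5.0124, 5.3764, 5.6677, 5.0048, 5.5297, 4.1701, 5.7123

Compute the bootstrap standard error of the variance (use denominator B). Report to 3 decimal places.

Bootstrap SE is the standard deviation of the 10 replicate variances.
Mean of replicates: (4.7554 + 4.9551 + 4.6002 + 5.0124 + 5.3764 + 5.6677 + 5.0048 + 5.5297 + 4.1701 + 5.7123) / 10 = 50.78410 / 10 = 5.07841
Sum of squared deviations: (−0.32301)² + (−0.12331)² + (−0.47821)² + (−0.06601)² + (+0.29799)² + (+0.58929)² + (−0.07361)² + (+0.45129)² + (−0.90831)² + (+0.63389)² = 2.22457
Variance = 2.22457 / 10 = 0.22246
SE* = √0.22246

SE* = 0.472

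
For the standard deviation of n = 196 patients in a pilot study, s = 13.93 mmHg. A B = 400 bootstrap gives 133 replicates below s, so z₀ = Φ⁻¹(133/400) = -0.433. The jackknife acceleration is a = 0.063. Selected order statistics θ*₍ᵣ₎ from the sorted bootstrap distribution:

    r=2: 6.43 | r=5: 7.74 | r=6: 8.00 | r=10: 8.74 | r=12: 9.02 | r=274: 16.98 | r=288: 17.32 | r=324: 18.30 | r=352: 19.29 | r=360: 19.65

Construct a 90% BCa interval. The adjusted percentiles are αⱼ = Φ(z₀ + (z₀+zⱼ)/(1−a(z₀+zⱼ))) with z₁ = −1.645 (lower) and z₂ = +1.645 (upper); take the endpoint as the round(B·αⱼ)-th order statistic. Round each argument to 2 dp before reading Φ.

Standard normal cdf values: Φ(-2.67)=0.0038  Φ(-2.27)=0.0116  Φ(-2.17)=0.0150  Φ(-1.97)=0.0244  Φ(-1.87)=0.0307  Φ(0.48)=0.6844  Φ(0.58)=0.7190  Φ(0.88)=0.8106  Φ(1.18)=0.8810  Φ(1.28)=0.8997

Lower: z₀ + z₁ = -0.433 + (-1.645) = -2.078; 1 − a(z₀+z₁) = 1 − (0.063)(-2.078) = 1.1309; argument = -0.433 + (-2.078)/1.1309 = -2.2705 → -2.27.
α₁ = Φ(-2.27) = 0.0116; rank = round(400 × 0.0116) = 5; θ*₍5₎ = 7.74.
Upper: z₀ + z₂ = 1.212; 1 − a(z₀+z₂) = 0.9236; argument = 0.8792 → 0.88; α₂ = 0.8106; rank = 324; θ*₍324₎ = 18.30.

(7.74, 18.30)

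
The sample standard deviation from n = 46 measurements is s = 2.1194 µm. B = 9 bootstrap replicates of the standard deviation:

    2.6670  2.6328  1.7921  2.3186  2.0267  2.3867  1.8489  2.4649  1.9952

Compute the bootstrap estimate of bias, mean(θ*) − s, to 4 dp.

mean(θ*) = (2.6670 + 2.6328 + 1.7921 + 2.3186 + 2.0267 + 2.3867 + 1.8489 + 2.4649 + 1.9952) / 9 = 2.23699
bias = 2.23699 − 2.1194

bias = +0.1176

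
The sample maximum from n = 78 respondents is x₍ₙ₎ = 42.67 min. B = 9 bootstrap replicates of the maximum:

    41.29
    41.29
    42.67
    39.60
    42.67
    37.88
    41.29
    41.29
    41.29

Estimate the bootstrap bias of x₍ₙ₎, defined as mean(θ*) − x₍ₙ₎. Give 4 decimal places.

mean(θ*) = (41.29 + 41.29 + 42.67 + 39.60 + 42.67 + 37.88 + 41.29 + 41.29 + 41.29) / 9 = 41.03000
bias = 41.03000 − 42.67

bias = −1.6400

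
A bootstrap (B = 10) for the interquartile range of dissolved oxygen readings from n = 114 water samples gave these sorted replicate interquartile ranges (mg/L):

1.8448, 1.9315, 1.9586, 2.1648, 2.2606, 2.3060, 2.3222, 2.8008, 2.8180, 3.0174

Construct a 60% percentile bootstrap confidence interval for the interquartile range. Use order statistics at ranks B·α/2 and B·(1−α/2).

α = 0.40; lower rank = 10 × 0.200 = 2; upper rank = 10 × 0.800 = 8.
The 2nd smallest replicate is 1.9315; the 8th is 2.8008.

(1.9315, 2.8008)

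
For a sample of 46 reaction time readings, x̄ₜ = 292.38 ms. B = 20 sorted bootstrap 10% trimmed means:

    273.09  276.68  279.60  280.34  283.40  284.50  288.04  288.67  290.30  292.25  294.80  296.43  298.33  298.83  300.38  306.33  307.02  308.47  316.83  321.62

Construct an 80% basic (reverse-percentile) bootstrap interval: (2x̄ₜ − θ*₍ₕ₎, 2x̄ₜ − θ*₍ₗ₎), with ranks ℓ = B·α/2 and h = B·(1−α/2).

Percentile endpoints at ranks 2 and 18: θ*₍2₎ = 276.68, θ*₍18₎ = 308.47.
Basic interval reflects these around x̄ₜ:
  lower = 2 × 292.38 − 308.47 = 276.29
  upper = 2 × 292.38 − 276.68 = 308.08

(276.29, 308.08)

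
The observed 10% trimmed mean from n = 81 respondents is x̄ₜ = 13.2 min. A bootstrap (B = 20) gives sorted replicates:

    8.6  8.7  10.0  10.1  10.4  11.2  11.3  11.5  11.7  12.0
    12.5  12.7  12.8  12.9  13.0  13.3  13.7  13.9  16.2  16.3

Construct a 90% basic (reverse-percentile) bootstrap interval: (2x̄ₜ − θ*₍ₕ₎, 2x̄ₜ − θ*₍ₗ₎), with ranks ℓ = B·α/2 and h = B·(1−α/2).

(10.2, 17.8)

Percentile endpoints at ranks 1 and 19: θ*₍1₎ = 8.6, θ*₍19₎ = 16.2.
Basic interval reflects these around x̄ₜ:
  lower = 2 × 13.2 − 16.2 = 10.2
  upper = 2 × 13.2 − 8.6 = 17.8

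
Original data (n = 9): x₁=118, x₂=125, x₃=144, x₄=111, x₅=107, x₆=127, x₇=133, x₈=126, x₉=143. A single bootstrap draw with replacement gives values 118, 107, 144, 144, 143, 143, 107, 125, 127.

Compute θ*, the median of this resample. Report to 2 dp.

Sorted: 107, 107, 118, 125, 127, 143, 143, 144, 144
Median = middle value = 127.00

θ* = 127.00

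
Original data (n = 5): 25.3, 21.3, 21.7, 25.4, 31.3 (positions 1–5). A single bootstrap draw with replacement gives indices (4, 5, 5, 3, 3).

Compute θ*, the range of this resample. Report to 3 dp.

θ* = 9.600

Resample values: 25.4, 31.3, 31.3, 21.7, 21.7.
Range = 31.3 − 21.7 = 9.600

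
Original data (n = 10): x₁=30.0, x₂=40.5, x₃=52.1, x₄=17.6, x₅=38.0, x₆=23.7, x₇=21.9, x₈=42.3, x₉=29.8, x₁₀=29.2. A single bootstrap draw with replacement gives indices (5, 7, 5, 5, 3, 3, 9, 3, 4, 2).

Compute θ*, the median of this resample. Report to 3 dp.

Resample values: 38.0, 21.9, 38.0, 38.0, 52.1, 52.1, 29.8, 52.1, 17.6, 40.5.
Sorted: 17.6, 21.9, 29.8, 38.0, 38.0, 38.0, 40.5, 52.1, 52.1, 52.1
Median = average of the two middle values = 38.000

θ* = 38.000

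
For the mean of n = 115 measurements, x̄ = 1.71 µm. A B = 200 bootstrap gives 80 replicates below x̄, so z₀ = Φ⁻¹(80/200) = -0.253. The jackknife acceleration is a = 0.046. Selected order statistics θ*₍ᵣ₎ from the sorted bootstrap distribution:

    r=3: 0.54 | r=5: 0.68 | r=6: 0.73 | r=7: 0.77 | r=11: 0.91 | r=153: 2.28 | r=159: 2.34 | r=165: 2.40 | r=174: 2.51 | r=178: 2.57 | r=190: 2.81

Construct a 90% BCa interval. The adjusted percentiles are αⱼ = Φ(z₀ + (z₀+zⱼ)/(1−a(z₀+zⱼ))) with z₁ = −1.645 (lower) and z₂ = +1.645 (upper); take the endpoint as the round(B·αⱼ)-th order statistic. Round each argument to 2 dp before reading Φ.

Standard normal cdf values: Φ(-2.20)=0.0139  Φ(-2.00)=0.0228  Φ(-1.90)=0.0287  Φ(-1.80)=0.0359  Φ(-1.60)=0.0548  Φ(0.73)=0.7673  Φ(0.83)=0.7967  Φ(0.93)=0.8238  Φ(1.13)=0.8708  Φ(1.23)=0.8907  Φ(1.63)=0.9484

(0.68, 2.57)

Lower: z₀ + z₁ = -0.253 + (-1.645) = -1.898; 1 − a(z₀+z₁) = 1 − (0.046)(-1.898) = 1.0873; argument = -0.253 + (-1.898)/1.0873 = -1.9986 → -2.00.
α₁ = Φ(-2.00) = 0.0228; rank = round(200 × 0.0228) = 5; θ*₍5₎ = 0.68.
Upper: z₀ + z₂ = 1.392; 1 − a(z₀+z₂) = 0.9360; argument = 1.2342 → 1.23; α₂ = 0.8907; rank = 178; θ*₍178₎ = 2.57.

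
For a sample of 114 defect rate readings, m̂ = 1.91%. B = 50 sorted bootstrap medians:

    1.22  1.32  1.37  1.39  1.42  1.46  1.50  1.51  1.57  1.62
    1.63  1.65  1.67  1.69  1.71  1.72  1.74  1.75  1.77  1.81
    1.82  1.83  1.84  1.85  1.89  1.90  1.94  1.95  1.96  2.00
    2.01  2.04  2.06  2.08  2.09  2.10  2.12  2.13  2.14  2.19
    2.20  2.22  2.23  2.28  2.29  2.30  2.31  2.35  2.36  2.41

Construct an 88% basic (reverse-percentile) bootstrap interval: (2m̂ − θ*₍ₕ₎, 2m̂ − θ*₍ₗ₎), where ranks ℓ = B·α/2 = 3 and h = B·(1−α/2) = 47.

(1.51, 2.45)

Percentile endpoints at ranks 3 and 47: θ*₍3₎ = 1.37, θ*₍47₎ = 2.31.
Basic interval reflects these around m̂:
  lower = 2 × 1.91 − 2.31 = 1.51
  upper = 2 × 1.91 − 1.37 = 2.45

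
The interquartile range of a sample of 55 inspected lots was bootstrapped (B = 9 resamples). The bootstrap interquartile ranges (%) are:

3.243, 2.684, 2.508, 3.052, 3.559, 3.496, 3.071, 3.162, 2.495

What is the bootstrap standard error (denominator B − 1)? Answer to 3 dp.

Bootstrap SE is the standard deviation of the 9 replicate interquartile ranges.
Mean of replicates: (3.243 + 2.684 + 2.508 + 3.052 + 3.559 + 3.496 + 3.071 + 3.162 + 2.495) / 9 = 27.2700 / 9 = 3.0300
Sum of squared deviations: (+0.2130)² + (−0.3460)² + (−0.5220)² + (+0.0220)² + (+0.5290)² + (+0.4660)² + (+0.0410)² + (+0.1320)² + (−0.5350)² = 1.2404
Variance = 1.2404 / 8 = 0.1550
SE* = √0.1550

SE* = 0.394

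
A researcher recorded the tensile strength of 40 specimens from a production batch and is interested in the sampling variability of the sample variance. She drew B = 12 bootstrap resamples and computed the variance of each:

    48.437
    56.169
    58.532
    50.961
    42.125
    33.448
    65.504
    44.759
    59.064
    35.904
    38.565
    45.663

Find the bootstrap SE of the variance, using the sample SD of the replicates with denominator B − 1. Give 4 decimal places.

SE* = 10.0552

Bootstrap SE is the standard deviation of the 12 replicate variances.
Mean of replicates: (48.437 + 56.169 + 58.532 + 50.961 + 42.125 + 33.448 + 65.504 + 44.759 + 59.064 + 35.904 + 38.565 + 45.663) / 12 = 579.13100 / 12 = 48.26092
Sum of squared deviations: (+0.17608)² + (+7.90808)² + (+10.27108)² + (+2.70008)² + (−6.13592)² + (−14.81292)² + (+17.24308)² + (−3.50192)² + (+10.80308)² + (−12.35692)² + (−9.69592)² + (−2.59792)² = 1112.17368
Variance = 1112.17368 / 11 = 101.10670
SE* = √101.10670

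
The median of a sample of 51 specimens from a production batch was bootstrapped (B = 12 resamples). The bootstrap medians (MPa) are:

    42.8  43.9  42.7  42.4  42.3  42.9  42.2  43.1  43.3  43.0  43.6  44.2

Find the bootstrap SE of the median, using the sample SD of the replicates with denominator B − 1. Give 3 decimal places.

SE* = 0.627

Bootstrap SE is the standard deviation of the 12 replicate medians.
Mean of replicates: (42.8 + 43.9 + 42.7 + 42.4 + 42.3 + 42.9 + 42.2 + 43.1 + 43.3 + 43.0 + 43.6 + 44.2) / 12 = 516.4000 / 12 = 43.0333
Sum of squared deviations: (−0.2333)² + (+0.8667)² + (−0.3333)² + (−0.6333)² + (−0.7333)² + (−0.1333)² + (−0.8333)² + (+0.0667)² + (+0.2667)² + (−0.0333)² + (+0.5667)² + (+1.1667)² = 4.3267
Variance = 4.3267 / 11 = 0.3933
SE* = √0.3933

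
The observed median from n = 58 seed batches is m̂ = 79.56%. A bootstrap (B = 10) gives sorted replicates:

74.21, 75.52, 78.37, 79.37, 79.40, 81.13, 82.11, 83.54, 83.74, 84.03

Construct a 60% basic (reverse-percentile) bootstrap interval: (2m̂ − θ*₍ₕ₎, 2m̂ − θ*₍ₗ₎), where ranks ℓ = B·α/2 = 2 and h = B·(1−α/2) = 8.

Percentile endpoints at ranks 2 and 8: θ*₍2₎ = 75.52, θ*₍8₎ = 83.54.
Basic interval reflects these around m̂:
  lower = 2 × 79.56 − 83.54 = 75.58
  upper = 2 × 79.56 − 75.52 = 83.60

(75.58, 83.60)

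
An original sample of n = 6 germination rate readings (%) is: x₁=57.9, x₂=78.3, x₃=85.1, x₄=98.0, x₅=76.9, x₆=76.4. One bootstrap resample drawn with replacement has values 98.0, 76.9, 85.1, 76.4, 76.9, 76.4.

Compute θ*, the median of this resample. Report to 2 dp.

θ* = 76.90

Sorted: 76.4, 76.4, 76.9, 76.9, 85.1, 98.0
Median = average of the two middle values = 76.90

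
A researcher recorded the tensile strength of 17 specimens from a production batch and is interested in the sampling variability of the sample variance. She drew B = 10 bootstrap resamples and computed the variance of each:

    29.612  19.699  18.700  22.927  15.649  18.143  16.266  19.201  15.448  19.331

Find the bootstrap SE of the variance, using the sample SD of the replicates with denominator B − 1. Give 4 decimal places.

SE* = 4.1945

Bootstrap SE is the standard deviation of the 10 replicate variances.
Mean of replicates: (29.612 + 19.699 + 18.700 + 22.927 + 15.649 + 18.143 + 16.266 + 19.201 + 15.448 + 19.331) / 10 = 194.97600 / 10 = 19.49760
Sum of squared deviations: (+10.11440)² + (+0.20140)² + (−0.79760)² + (+3.42940)² + (−3.84860)² + (−1.35460)² + (−3.23160)² + (−0.29660)² + (−4.04960)² + (−0.16660)² = 158.34349
Variance = 158.34349 / 9 = 17.59372
SE* = √17.59372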